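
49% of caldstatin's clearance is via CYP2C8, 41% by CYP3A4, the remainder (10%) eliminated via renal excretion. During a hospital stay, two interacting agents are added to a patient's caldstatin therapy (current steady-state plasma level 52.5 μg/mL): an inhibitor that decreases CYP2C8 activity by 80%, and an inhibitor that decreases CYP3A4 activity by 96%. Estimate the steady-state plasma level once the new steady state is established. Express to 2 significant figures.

2.4 × 10² μg/mL

CYP2C8: 0.49 × 0.2 = 0.098
CYP3A4: 0.41 × 0.04 = 0.0164
Other: 0.1 (unchanged)
CL_new/CL_old = 0.098 + 0.0164 + 0.1 = 0.2144.
Dividing the baseline by the relative clearance: 52.5 / 0.2144 = 2.4 × 10² μg/mL.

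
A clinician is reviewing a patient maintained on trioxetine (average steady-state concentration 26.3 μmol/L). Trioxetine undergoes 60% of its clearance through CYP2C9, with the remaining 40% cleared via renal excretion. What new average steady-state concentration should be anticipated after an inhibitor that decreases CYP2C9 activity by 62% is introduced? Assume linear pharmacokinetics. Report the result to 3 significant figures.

The CYP2C9 pathway (60% of clearance) drops to 0.38× activity: 0.6 × 0.38 = 0.228.
Non-CYP routes (40%) are unchanged.
Relative clearance = 0.228 + 0.4 = 0.628.
Average steady-state concentration ∝ 1/CL, so new value = 26.3 / 0.628 = 41.9 μmol/L.

41.9 μmol/L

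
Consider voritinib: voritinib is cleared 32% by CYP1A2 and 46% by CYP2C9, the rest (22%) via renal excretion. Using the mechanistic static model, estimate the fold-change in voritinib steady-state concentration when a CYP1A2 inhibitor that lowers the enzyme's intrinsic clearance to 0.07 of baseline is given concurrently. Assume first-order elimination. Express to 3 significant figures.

1.42

The CYP1A2 pathway (32% of clearance) drops to 0.07× activity: 0.32 × 0.07 = 0.0224.
CYP2C9 (46%) and the residual 22% are unaffected.
Relative clearance = 0.0224 + 0.46 + 0.22 = 0.7024.
Since steady-state concentration ∝ 1/CL, the ratio is 1 / 0.7024 = 1.42.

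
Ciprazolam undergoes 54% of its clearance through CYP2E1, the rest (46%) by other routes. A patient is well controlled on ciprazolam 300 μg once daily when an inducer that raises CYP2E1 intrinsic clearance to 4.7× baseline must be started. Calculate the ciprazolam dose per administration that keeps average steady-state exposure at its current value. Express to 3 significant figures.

899 μg

The CYP2E1 pathway (54% of clearance) rises to 4.7× activity: 0.54 × 4.7 = 2.538.
The remaining 46% of clearance is unaffected.
New clearance relative to baseline: 2.538 + 0.46 = 2.998.
Exposure is unchanged when dose changes in proportion to clearance. New dose = 300 μg × 2.998 = 899 μg.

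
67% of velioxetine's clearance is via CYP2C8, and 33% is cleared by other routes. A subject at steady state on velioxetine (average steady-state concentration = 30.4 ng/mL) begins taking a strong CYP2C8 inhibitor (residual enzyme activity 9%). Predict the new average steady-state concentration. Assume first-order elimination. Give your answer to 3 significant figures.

CYP2C8: 0.67 × 0.09 = 0.0603
Other: 0.33 (unchanged)
New clearance relative to baseline: 0.0603 + 0.33 = 0.3903.
Average steady-state concentration ∝ 1/CL, so new value = 30.4 / 0.3903 = 77.9 ng/mL.

77.9 ng/mL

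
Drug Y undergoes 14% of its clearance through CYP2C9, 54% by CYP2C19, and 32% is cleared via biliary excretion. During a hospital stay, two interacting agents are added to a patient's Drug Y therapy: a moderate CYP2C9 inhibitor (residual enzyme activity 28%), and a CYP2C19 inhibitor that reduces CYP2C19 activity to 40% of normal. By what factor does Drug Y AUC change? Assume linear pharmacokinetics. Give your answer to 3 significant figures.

1.74

The CYP2C9 pathway (14% of clearance) falls to 0.28× activity: 0.14 × 0.28 = 0.0392.
The CYP2C19 pathway (54% of clearance) falls to 0.4× activity: 0.54 × 0.4 = 0.216.
Non-CYP routes (32%) are unchanged.
CL_new/CL_old = 0.0392 + 0.216 + 0.32 = 0.5752.
AUC ∝ 1/CL: fold-change = 1 / 0.5752 = 1.74.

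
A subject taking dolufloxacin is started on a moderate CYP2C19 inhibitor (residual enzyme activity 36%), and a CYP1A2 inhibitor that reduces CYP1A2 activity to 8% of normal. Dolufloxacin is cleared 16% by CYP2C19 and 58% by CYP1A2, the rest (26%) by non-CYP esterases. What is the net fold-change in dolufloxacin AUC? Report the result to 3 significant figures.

The CYP2C19 pathway (16% of clearance) is reduced to 0.36× activity: 0.16 × 0.36 = 0.0576.
The CYP1A2 pathway (58% of clearance) is reduced to 0.08× activity: 0.58 × 0.08 = 0.0464.
The remaining 26% of clearance is unaffected.
New clearance relative to baseline: 0.0576 + 0.0464 + 0.26 = 0.364.
AUC ∝ 1/CL: fold-change = 1 / 0.364 = 2.75.

2.75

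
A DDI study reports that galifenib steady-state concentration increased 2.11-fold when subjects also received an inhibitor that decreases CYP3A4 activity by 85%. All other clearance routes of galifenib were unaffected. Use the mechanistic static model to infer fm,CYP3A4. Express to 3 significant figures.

0.619

CL'/CL = 1 / 2.11 = 0.4739
0.15·fm + (1 − fm) = 0.4739
fm = (0.4739 − 1) / (0.15 − 1) = 0.619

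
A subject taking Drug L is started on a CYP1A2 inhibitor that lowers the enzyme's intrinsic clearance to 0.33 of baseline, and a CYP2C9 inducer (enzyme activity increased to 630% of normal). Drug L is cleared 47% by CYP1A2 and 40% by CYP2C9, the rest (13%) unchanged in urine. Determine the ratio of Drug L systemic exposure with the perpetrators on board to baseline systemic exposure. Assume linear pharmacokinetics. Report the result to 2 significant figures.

CYP1A2: 0.47 × 0.33 = 0.1551
CYP2C9: 0.4 × 6.3 = 2.52
Other: 0.13 (unchanged)
New clearance relative to baseline: 0.1551 + 2.52 + 0.13 = 2.8051.
Net systemic exposure ratio = 1 / 2.8051 = 0.36.

0.36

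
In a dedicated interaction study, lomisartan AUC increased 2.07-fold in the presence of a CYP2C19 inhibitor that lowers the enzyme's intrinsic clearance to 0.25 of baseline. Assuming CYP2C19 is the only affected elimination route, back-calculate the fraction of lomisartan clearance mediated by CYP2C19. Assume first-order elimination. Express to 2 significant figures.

CL'/CL = 1 / 2.07 = 0.4831
0.25·fm + (1 − fm) = 0.4831
fm = (0.4831 − 1) / (0.25 − 1) = 0.69

0.69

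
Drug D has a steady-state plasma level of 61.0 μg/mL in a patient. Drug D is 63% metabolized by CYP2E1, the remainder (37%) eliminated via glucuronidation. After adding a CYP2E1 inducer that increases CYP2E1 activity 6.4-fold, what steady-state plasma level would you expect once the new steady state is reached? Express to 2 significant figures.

The CYP2E1 pathway (63% of clearance) rises to 6.4× activity: 0.63 × 6.4 = 4.032.
The remaining 37% of clearance is unaffected.
New clearance relative to baseline: 4.032 + 0.37 = 4.402.
New steady-state plasma level = baseline ÷ relative clearance = 61.0 / 4.402 = 14 μg/mL.

14 μg/mL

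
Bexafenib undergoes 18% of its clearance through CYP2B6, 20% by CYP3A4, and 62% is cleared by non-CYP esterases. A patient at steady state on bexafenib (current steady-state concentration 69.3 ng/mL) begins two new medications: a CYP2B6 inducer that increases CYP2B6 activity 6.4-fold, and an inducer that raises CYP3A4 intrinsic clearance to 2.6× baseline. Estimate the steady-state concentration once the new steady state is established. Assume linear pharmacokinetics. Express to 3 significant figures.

The CYP2B6 pathway (18% of clearance) rises to 6.4× activity: 0.18 × 6.4 = 1.152.
The CYP3A4 pathway (20% of clearance) rises to 2.6× activity: 0.2 × 2.6 = 0.52.
Non-CYP routes (62%) are unchanged.
Relative clearance = 1.152 + 0.52 + 0.62 = 2.292.
New steady-state concentration = 69.3 / 2.292 = 30.2 ng/mL (concentration scales inversely with clearance).

30.2 ng/mL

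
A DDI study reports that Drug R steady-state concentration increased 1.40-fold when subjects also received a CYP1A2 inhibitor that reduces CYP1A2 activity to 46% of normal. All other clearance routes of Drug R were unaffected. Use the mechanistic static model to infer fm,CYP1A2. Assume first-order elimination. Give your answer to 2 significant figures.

Let fm be the CYP1A2 fraction. New clearance relative to baseline = fm × 0.46 + (1 − fm).
Steady-state concentration ratio = 1 / (new CL fraction), so new CL fraction = 1 / 1.40 = 0.7143.
fm × 0.46 + 1 − fm = 0.7143  ⇒  fm × (0.46 − 1) = −0.2857  ⇒  fm = 0.53.

0.53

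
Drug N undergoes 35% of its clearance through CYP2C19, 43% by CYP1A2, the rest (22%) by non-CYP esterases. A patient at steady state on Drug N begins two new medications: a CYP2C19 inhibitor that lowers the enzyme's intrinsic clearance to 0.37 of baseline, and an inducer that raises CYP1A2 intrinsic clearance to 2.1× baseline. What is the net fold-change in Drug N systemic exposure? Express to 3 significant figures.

0.798

The CYP2C19 pathway (35% of clearance) falls to 0.37× activity: 0.35 × 0.37 = 0.1295.
The CYP1A2 pathway (43% of clearance) rises to 2.1× activity: 0.43 × 2.1 = 0.903.
The remaining 22% of clearance is unaffected.
CL_new/CL_old = 0.1295 + 0.903 + 0.22 = 1.2525.
Net systemic exposure ratio = 1 / 1.2525 = 0.798.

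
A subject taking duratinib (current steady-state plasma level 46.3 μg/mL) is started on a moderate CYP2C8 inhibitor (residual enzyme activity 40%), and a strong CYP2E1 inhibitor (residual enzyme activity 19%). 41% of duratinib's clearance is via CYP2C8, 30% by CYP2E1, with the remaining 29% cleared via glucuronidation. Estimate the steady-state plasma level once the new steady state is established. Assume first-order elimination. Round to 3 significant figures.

The CYP2C8 pathway (41% of clearance) drops to 0.4× activity: 0.41 × 0.4 = 0.164.
The CYP2E1 pathway (30% of clearance) falls to 0.19× activity: 0.3 × 0.19 = 0.057.
The remaining 29% of clearance is unaffected.
CL_new/CL_old = 0.164 + 0.057 + 0.29 = 0.511.
Dividing the baseline by the relative clearance: 46.3 / 0.511 = 90.6 μg/mL.

90.6 μg/mL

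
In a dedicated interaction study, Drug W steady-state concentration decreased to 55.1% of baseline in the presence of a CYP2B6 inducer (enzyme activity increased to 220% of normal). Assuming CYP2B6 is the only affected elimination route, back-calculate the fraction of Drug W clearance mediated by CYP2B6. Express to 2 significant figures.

CL'/CL = 1 / 0.551 = 1.815
2.2·fm + (1 − fm) = 1.815
fm = (1.815 − 1) / (2.2 − 1) = 0.68

0.68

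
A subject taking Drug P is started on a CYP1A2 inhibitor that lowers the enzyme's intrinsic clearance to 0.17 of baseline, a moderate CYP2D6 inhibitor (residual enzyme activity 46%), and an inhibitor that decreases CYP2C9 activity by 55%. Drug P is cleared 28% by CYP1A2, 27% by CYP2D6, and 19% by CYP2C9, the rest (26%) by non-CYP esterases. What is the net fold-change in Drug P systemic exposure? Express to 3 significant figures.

The CYP1A2 pathway (28% of clearance) falls to 0.17× activity: 0.28 × 0.17 = 0.0476.
The CYP2D6 pathway (27% of clearance) drops to 0.46× activity: 0.27 × 0.46 = 0.1242.
The CYP2C9 pathway (19% of clearance) falls to 0.45× activity: 0.19 × 0.45 = 0.0855.
Non-CYP routes (26%) are unchanged.
CL_new/CL_old = 0.0476 + 0.1242 + 0.0855 + 0.26 = 0.5173.
Because systemic exposure varies inversely with clearance, the combined effect is 1 / 0.5173 = 1.93.

1.93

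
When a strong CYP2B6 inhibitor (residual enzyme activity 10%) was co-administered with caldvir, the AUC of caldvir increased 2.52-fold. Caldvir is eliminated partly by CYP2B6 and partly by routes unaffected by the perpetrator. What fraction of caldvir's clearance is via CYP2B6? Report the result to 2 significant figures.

Call the CYP2B6 fraction fm. After the interaction, CL_new/CL_old = fm × 0.1 + (1 − fm).
AUC ratio = 1 / (new CL fraction), so new CL fraction = 1 / 2.52 = 0.3968.
fm × 0.1 + 1 − fm = 0.3968  ⇒  fm × (0.1 − 1) = −0.6032  ⇒  fm = 0.67.

0.67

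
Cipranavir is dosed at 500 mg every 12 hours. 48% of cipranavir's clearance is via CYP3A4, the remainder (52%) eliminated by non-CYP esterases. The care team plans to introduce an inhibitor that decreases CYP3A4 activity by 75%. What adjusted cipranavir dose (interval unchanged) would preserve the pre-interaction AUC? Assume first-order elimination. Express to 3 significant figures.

The CYP3A4 pathway (48% of clearance) is reduced to 0.25× activity: 0.48 × 0.25 = 0.12.
The remaining 52% of clearance is unaffected.
CL_new/CL_old = 0.12 + 0.52 = 0.64.
To maintain the same steady-state level, dose must scale with clearance: new dose = 500 × 0.64 = 320 mg.

320 mg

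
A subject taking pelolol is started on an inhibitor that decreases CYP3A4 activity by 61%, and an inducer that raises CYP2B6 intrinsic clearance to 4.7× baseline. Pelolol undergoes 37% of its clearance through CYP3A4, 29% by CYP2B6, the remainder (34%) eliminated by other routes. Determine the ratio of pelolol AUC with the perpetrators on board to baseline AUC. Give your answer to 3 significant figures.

The CYP3A4 pathway (37% of clearance) drops to 0.39× activity: 0.37 × 0.39 = 0.1443.
The CYP2B6 pathway (29% of clearance) is boosted to 4.7× activity: 0.29 × 4.7 = 1.363.
The remaining 34% of clearance is unaffected.
CL_new/CL_old = 0.1443 + 1.363 + 0.34 = 1.8473.
Because AUC varies inversely with clearance, the combined effect is 1 / 1.8473 = 0.541.

0.541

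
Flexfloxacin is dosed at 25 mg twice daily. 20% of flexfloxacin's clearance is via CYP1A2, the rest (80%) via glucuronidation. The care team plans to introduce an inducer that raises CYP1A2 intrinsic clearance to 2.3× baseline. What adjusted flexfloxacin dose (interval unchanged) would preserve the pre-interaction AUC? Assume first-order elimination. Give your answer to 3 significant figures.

The CYP1A2 pathway (20% of clearance) is boosted to 2.3× activity: 0.2 × 2.3 = 0.46.
The remaining 80% of clearance is unaffected.
Relative clearance = 0.46 + 0.8 = 1.26.
To maintain the same steady-state level, dose must scale with clearance: new dose = 25 × 1.26 = 31.5 mg.

31.5 mg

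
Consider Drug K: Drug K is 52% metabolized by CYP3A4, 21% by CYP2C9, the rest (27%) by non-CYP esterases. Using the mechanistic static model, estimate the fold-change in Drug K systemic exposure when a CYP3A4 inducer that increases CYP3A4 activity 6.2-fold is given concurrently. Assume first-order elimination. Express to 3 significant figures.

0.270

CYP3A4: 0.52 × 6.2 = 3.224
CYP2C9: 0.21 (unchanged)
Other: 0.27 (unchanged)
CL_new/CL_old = 3.224 + 0.21 + 0.27 = 3.704.
Since systemic exposure ∝ 1/CL, the ratio is 1 / 3.704 = 0.270.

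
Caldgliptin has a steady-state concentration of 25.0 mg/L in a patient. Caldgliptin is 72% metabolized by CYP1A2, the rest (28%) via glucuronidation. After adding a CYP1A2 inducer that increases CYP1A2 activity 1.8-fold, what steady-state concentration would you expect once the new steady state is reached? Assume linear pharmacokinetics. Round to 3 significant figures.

The CYP1A2 pathway (72% of clearance) is boosted to 1.8× activity: 0.72 × 1.8 = 1.296.
Non-CYP routes (28%) are unchanged.
CL_new/CL_old = 1.296 + 0.28 = 1.576.
New steady-state concentration = baseline ÷ relative clearance = 25.0 / 1.576 = 15.9 mg/L.

15.9 mg/L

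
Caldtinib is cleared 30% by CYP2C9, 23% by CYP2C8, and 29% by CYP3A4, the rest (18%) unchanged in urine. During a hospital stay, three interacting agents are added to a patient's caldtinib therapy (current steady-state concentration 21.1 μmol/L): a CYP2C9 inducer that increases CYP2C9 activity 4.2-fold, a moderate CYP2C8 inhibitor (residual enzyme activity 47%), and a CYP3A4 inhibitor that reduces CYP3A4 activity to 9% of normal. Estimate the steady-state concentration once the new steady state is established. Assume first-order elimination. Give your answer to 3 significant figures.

CYP2C9: 0.3 × 4.2 = 1.26
CYP2C8: 0.23 × 0.47 = 0.1081
CYP3A4: 0.29 × 0.09 = 0.0261
Other: 0.18 (unchanged)
Relative clearance = 1.26 + 0.1081 + 0.0261 + 0.18 = 1.5742.
Steady-state concentration ∝ 1/CL: new value = 21.1 / 1.5742 = 13.4 μmol/L.

13.4 μmol/L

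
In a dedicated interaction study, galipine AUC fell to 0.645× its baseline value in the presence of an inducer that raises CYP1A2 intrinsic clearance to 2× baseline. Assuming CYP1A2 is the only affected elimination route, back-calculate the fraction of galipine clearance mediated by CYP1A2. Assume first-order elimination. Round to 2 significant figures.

Call the CYP1A2 fraction fm. After the interaction, CL_new/CL_old = fm × 2 + (1 − fm).
AUC ratio = 1 / (new CL fraction), so new CL fraction = 1 / 0.645 = 1.55.
fm × 2 + 1 − fm = 1.55  ⇒  fm × (2 − 1) = 0.5504  ⇒  fm = 0.55.

0.55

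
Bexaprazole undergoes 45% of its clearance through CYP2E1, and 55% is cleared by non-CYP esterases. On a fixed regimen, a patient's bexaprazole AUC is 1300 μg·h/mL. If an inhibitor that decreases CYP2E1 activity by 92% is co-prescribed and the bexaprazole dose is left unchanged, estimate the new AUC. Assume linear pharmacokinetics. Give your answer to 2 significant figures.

2.2 × 10³ μg·h/mL

The CYP2E1 pathway (45% of clearance) falls to 0.08× activity: 0.45 × 0.08 = 0.036.
Non-CYP routes (55%) are unchanged.
Relative clearance = 0.036 + 0.55 = 0.586.
New AUC = baseline ÷ relative clearance = 1300 / 0.586 = 2.2 × 10³ μg·h/mL.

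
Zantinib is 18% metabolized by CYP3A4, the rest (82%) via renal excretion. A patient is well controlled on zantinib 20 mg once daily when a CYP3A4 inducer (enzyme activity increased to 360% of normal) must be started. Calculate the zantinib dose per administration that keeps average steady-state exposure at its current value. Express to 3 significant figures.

29.4 mg

The CYP3A4 pathway (18% of clearance) increases to 3.6× activity: 0.18 × 3.6 = 0.648.
The remaining 82% of clearance is unaffected.
CL_new/CL_old = 0.648 + 0.82 = 1.468.
Css,avg = (dose rate)/CL, so holding Css fixed requires dose ∝ CL: 20 × 1.468 = 29.4 mg.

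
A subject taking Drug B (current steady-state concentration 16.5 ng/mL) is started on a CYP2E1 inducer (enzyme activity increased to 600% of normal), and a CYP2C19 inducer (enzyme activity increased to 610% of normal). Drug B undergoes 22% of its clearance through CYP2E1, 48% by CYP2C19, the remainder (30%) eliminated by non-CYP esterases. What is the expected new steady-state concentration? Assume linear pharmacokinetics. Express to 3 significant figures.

3.63 ng/mL

CYP2E1: 0.22 × 6 = 1.32
CYP2C19: 0.48 × 6.1 = 2.928
Other: 0.3 (unchanged)
CL_new/CL_old = 1.32 + 2.928 + 0.3 = 4.548.
Steady-state concentration ∝ 1/CL: new value = 16.5 / 4.548 = 3.63 ng/mL.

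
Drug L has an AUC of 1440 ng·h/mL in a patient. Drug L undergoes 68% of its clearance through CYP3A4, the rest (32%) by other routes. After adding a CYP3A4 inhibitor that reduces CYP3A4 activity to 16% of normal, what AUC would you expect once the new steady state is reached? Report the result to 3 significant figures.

3.36 × 10³ ng·h/mL

The CYP3A4 pathway (68% of clearance) is reduced to 0.16× activity: 0.68 × 0.16 = 0.1088.
The remaining 32% of clearance is unaffected.
Relative clearance = 0.1088 + 0.32 = 0.4288.
With dosing unchanged, AUC scales as 1/CL: 1440 / 0.4288 = 3.36 × 10³ ng·h/mL.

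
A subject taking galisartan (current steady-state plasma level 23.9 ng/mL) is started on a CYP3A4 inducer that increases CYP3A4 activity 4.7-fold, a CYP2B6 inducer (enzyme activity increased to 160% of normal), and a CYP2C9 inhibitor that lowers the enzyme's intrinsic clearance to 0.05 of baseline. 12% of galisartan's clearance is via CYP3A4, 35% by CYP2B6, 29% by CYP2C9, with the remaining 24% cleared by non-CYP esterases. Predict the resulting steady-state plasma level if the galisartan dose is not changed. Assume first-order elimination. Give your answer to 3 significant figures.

The CYP3A4 pathway (12% of clearance) increases to 4.7× activity: 0.12 × 4.7 = 0.564.
The CYP2B6 pathway (35% of clearance) rises to 1.6× activity: 0.35 × 1.6 = 0.56.
The CYP2C9 pathway (29% of clearance) is reduced to 0.05× activity: 0.29 × 0.05 = 0.0145.
Non-CYP routes (24%) are unchanged.
New clearance relative to baseline: 0.564 + 0.56 + 0.0145 + 0.24 = 1.3785.
New steady-state plasma level = 23.9 / 1.3785 = 17.3 ng/mL (concentration scales inversely with clearance).

17.3 ng/mL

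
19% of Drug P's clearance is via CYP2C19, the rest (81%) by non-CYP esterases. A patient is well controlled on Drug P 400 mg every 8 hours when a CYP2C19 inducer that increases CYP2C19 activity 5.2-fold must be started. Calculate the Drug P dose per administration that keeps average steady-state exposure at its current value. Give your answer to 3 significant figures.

CYP2C19: 0.19 × 5.2 = 0.988
Other: 0.81 (unchanged)
CL_new/CL_old = 0.988 + 0.81 = 1.798.
Css,avg = (dose rate)/CL, so holding Css fixed requires dose ∝ CL: 400 × 1.798 = 719 mg.

719 mg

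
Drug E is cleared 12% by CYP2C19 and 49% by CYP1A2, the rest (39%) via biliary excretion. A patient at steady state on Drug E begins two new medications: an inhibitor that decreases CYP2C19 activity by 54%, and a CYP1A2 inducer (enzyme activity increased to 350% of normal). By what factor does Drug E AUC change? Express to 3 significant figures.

The CYP2C19 pathway (12% of clearance) drops to 0.46× activity: 0.12 × 0.46 = 0.0552.
The CYP1A2 pathway (49% of clearance) rises to 3.5× activity: 0.49 × 3.5 = 1.715.
Non-CYP routes (39%) are unchanged.
CL_new/CL_old = 0.0552 + 1.715 + 0.39 = 2.1602.
Because AUC varies inversely with clearance, the combined effect is 1 / 2.1602 = 0.463.

0.463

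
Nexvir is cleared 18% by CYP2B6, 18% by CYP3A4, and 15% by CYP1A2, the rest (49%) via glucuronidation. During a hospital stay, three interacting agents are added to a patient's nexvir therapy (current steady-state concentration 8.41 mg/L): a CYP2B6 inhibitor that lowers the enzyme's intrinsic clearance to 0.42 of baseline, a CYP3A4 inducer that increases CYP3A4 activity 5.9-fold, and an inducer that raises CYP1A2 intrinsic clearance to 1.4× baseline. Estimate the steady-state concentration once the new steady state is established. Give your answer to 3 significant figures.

4.58 mg/L

The CYP2B6 pathway (18% of clearance) drops to 0.42× activity: 0.18 × 0.42 = 0.0756.
The CYP3A4 pathway (18% of clearance) rises to 5.9× activity: 0.18 × 5.9 = 1.062.
The CYP1A2 pathway (15% of clearance) is boosted to 1.4× activity: 0.15 × 1.4 = 0.21.
Non-CYP routes (49%) are unchanged.
Relative clearance = 0.0756 + 1.062 + 0.21 + 0.49 = 1.8376.
New steady-state concentration = 8.41 / 1.8376 = 4.58 mg/L (concentration scales inversely with clearance).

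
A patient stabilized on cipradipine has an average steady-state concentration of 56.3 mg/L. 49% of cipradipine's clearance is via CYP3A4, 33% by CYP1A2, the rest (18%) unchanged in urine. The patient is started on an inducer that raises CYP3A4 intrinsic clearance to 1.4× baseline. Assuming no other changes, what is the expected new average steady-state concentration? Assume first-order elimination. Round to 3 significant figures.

47.1 mg/L

The CYP3A4 pathway (49% of clearance) rises to 1.4× activity: 0.49 × 1.4 = 0.686.
CYP1A2 (33%) and the residual 18% are unaffected.
CL_new/CL_old = 0.686 + 0.33 + 0.18 = 1.196.
New average steady-state concentration = baseline ÷ relative clearance = 56.3 / 1.196 = 47.1 mg/L.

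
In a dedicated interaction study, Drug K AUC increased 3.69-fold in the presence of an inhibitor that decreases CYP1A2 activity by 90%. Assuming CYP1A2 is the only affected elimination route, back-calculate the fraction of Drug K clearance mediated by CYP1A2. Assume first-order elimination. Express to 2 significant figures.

0.81

CL'/CL = 1 / 3.69 = 0.271
0.1·fm + (1 − fm) = 0.271
fm = (0.271 − 1) / (0.1 − 1) = 0.81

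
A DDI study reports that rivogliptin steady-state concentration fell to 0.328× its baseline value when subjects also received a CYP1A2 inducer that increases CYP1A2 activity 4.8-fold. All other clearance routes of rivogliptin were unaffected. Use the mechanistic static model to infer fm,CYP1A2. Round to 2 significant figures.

Write x for the fraction cleared via CYP1A2. The observed steady-state concentration change means clearance rose to 1/0.328 = 3.049 of baseline.
Only the CYP1A2 route changed, so 3.049 = x·4.8 + (1 − x), giving x = 0.54.

0.54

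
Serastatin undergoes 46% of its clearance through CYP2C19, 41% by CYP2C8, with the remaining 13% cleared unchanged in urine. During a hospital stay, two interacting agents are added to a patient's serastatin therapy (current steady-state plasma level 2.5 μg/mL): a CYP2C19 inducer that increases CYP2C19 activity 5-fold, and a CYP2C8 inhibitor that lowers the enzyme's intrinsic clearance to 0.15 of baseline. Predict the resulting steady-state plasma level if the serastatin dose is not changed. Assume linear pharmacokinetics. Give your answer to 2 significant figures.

The CYP2C19 pathway (46% of clearance) is boosted to 5× activity: 0.46 × 5 = 2.3.
The CYP2C8 pathway (41% of clearance) falls to 0.15× activity: 0.41 × 0.15 = 0.0615.
Non-CYP routes (13%) are unchanged.
New clearance relative to baseline: 2.3 + 0.0615 + 0.13 = 2.4915.
Steady-state plasma level ∝ 1/CL: new value = 2.5 / 2.4915 = 1.0 μg/mL.

1.0 μg/mL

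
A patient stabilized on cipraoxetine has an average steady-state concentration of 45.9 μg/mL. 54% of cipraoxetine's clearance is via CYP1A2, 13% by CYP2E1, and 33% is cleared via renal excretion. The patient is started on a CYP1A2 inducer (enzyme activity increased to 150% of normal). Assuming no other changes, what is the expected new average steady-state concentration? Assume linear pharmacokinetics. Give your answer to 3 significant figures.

The CYP1A2 pathway (54% of clearance) increases to 1.5× activity: 0.54 × 1.5 = 0.81.
CYP2E1 (13%) and the residual 33% are unaffected.
Relative clearance = 0.81 + 0.13 + 0.33 = 1.27.
Average steady-state concentration ∝ 1/CL, so new value = 45.9 / 1.27 = 36.1 μg/mL.

36.1 μg/mL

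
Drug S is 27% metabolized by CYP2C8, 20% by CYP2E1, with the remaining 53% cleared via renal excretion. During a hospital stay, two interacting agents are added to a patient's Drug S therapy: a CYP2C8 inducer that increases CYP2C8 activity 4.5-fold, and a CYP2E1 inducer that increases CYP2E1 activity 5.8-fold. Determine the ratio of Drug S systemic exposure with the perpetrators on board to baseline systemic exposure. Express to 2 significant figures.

The CYP2C8 pathway (27% of clearance) rises to 4.5× activity: 0.27 × 4.5 = 1.215.
The CYP2E1 pathway (20% of clearance) is boosted to 5.8× activity: 0.2 × 5.8 = 1.16.
The remaining 53% of clearance is unaffected.
Relative clearance = 1.215 + 1.16 + 0.53 = 2.905.
Net systemic exposure ratio = 1 / 2.905 = 0.34.

0.34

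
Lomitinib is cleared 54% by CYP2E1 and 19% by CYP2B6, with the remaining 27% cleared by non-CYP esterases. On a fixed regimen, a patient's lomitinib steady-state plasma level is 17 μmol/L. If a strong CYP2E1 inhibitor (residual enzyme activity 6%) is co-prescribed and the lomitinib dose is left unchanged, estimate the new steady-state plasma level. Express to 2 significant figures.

35 μmol/L

The CYP2E1 pathway (54% of clearance) is reduced to 0.06× activity: 0.54 × 0.06 = 0.0324.
CYP2B6 (19%) and the residual 27% are unaffected.
CL_new/CL_old = 0.0324 + 0.19 + 0.27 = 0.4924.
With dosing unchanged, steady-state plasma level scales as 1/CL: 17 / 0.4924 = 35 μmol/L.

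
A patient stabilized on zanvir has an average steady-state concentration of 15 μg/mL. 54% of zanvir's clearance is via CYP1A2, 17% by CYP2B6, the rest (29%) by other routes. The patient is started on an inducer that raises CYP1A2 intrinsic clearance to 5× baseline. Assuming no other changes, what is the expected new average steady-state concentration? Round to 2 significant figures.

The CYP1A2 pathway (54% of clearance) is boosted to 5× activity: 0.54 × 5 = 2.7.
CYP2B6 (17%) and the residual 29% are unaffected.
New clearance relative to baseline: 2.7 + 0.17 + 0.29 = 3.16.
With dosing unchanged, average steady-state concentration scales as 1/CL: 15 / 3.16 = 4.7 μg/mL.

4.7 μg/mL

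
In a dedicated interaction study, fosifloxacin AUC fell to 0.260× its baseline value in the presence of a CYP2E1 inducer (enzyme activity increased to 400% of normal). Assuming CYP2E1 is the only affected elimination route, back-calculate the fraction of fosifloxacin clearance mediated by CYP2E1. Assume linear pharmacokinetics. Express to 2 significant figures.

Call the CYP2E1 fraction fm. After the interaction, CL_new/CL_old = fm × 4 + (1 − fm).
AUC ratio = 1 / (new CL fraction), so new CL fraction = 1 / 0.260 = 3.846.
fm × 4 + 1 − fm = 3.846  ⇒  fm × (4 − 1) = 2.846  ⇒  fm = 0.95.

0.95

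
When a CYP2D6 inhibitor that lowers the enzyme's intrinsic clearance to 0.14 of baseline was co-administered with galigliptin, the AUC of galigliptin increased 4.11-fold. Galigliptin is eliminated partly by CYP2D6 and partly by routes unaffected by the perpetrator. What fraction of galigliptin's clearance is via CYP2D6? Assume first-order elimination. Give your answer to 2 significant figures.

0.88

CL'/CL = 1 / 4.11 = 0.2433
0.14·fm + (1 − fm) = 0.2433
fm = (0.2433 − 1) / (0.14 − 1) = 0.88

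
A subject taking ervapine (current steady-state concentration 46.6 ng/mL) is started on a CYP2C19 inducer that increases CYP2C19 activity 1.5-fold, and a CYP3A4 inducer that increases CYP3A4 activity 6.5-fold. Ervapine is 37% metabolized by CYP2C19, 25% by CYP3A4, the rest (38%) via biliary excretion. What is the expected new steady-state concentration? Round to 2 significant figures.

18 ng/mL

CYP2C19: 0.37 × 1.5 = 0.555
CYP3A4: 0.25 × 6.5 = 1.625
Other: 0.38 (unchanged)
CL_new/CL_old = 0.555 + 1.625 + 0.38 = 2.56.
Dividing the baseline by the relative clearance: 46.6 / 2.56 = 18 ng/mL.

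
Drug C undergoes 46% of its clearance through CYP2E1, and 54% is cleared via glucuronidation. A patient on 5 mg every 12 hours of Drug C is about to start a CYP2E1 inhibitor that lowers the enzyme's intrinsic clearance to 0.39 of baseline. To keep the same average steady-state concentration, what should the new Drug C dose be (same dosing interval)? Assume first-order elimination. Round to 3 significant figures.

3.60 mg

CYP2E1: 0.46 × 0.39 = 0.1794
Other: 0.54 (unchanged)
Relative clearance = 0.1794 + 0.54 = 0.7194.
Exposure is unchanged when dose changes in proportion to clearance. New dose = 5 mg × 0.7194 = 3.60 mg.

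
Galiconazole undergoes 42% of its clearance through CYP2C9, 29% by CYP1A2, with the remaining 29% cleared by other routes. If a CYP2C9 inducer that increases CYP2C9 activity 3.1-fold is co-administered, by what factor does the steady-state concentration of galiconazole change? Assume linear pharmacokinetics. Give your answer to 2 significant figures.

0.53

CYP2C9: 0.42 × 3.1 = 1.302
CYP1A2: 0.29 (unchanged)
Other: 0.29 (unchanged)
CL_new/CL_old = 1.302 + 0.29 + 0.29 = 1.882.
Since steady-state concentration ∝ 1/CL, the ratio is 1 / 1.882 = 0.53.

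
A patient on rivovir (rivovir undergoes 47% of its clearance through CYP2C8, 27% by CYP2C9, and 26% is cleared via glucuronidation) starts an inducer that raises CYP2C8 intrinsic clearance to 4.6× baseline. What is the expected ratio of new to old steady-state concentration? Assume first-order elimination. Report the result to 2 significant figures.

The CYP2C8 pathway (47% of clearance) increases to 4.6× activity: 0.47 × 4.6 = 2.162.
CYP2C9 (27%) and the residual 26% are unaffected.
New clearance relative to baseline: 2.162 + 0.27 + 0.26 = 2.692.
Since steady-state concentration ∝ 1/CL, the ratio is 1 / 2.692 = 0.37.

0.37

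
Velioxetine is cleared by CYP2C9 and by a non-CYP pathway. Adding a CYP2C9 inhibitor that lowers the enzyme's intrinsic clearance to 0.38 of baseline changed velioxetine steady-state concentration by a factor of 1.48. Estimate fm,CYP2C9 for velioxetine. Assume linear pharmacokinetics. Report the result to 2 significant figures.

0.52

Call the CYP2C9 fraction fm. After the interaction, CL_new/CL_old = fm × 0.38 + (1 − fm).
Steady-state concentration ratio = 1 / (new CL fraction), so new CL fraction = 1 / 1.48 = 0.6757.
fm × 0.38 + 1 − fm = 0.6757  ⇒  fm × (0.38 − 1) = −0.3243  ⇒  fm = 0.52.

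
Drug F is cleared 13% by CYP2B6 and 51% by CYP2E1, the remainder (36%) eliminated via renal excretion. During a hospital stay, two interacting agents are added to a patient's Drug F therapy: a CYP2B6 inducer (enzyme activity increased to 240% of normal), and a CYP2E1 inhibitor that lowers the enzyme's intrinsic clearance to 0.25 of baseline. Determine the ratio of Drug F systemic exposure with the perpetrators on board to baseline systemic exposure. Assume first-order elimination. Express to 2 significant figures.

CYP2B6: 0.13 × 2.4 = 0.312
CYP2E1: 0.51 × 0.25 = 0.1275
Other: 0.36 (unchanged)
CL_new/CL_old = 0.312 + 0.1275 + 0.36 = 0.7995.
Systemic exposure ∝ 1/CL: fold-change = 1 / 0.7995 = 1.3.

1.3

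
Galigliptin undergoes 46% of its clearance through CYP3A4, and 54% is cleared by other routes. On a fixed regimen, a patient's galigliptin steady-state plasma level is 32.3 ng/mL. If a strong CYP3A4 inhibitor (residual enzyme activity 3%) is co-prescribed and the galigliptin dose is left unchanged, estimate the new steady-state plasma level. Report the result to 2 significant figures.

CYP3A4: 0.46 × 0.03 = 0.0138
Other: 0.54 (unchanged)
New clearance relative to baseline: 0.0138 + 0.54 = 0.5538.
New steady-state plasma level = baseline ÷ relative clearance = 32.3 / 0.5538 = 58 ng/mL.

58 ng/mL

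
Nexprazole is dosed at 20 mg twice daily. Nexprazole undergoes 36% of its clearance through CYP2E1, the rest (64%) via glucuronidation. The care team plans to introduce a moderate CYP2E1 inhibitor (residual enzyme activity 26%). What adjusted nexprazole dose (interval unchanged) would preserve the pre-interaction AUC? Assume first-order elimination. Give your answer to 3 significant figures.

The CYP2E1 pathway (36% of clearance) is reduced to 0.26× activity: 0.36 × 0.26 = 0.0936.
Non-CYP routes (64%) are unchanged.
Relative clearance = 0.0936 + 0.64 = 0.7336.
Exposure is unchanged when dose changes in proportion to clearance. New dose = 20 mg × 0.7336 = 14.7 mg.

14.7 mg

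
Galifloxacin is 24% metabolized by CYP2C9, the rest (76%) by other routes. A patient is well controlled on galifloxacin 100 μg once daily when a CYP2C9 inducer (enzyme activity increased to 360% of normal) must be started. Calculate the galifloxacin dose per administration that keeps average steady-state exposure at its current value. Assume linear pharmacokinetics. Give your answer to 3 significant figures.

162 μg

The CYP2C9 pathway (24% of clearance) is boosted to 3.6× activity: 0.24 × 3.6 = 0.864.
The remaining 76% of clearance is unaffected.
Relative clearance = 0.864 + 0.76 = 1.624.
To maintain the same steady-state level, dose must scale with clearance: new dose = 100 × 1.624 = 162 μg.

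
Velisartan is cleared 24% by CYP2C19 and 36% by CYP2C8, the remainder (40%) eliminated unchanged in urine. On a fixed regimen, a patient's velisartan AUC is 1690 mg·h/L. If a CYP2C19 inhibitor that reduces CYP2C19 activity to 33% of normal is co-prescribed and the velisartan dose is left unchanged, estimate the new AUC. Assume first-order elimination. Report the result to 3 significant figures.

2.01 × 10³ mg·h/L

The CYP2C19 pathway (24% of clearance) drops to 0.33× activity: 0.24 × 0.33 = 0.0792.
CYP2C8 (36%) and the residual 40% are unaffected.
Relative clearance = 0.0792 + 0.36 + 0.4 = 0.8392.
With dosing unchanged, AUC scales as 1/CL: 1690 / 0.8392 = 2.01 × 10³ mg·h/L.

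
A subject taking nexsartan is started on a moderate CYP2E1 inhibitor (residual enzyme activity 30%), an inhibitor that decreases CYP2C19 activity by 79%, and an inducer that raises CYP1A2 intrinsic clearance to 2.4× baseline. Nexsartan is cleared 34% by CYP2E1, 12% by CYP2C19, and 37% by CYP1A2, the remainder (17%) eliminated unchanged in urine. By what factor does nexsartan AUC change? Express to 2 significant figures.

0.84

The CYP2E1 pathway (34% of clearance) falls to 0.3× activity: 0.34 × 0.3 = 0.102.
The CYP2C19 pathway (12% of clearance) is reduced to 0.21× activity: 0.12 × 0.21 = 0.0252.
The CYP1A2 pathway (37% of clearance) is boosted to 2.4× activity: 0.37 × 2.4 = 0.888.
The remaining 17% of clearance is unaffected.
Relative clearance = 0.102 + 0.0252 + 0.888 + 0.17 = 1.1852.
Net AUC ratio = 1 / 1.1852 = 0.84.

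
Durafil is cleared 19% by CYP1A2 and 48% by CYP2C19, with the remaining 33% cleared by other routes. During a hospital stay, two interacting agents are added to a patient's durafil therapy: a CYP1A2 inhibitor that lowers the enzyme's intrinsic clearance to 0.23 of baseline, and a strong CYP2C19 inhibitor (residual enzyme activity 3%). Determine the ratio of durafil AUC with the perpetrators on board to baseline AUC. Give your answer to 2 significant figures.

2.6

The CYP1A2 pathway (19% of clearance) is reduced to 0.23× activity: 0.19 × 0.23 = 0.0437.
The CYP2C19 pathway (48% of clearance) is reduced to 0.03× activity: 0.48 × 0.03 = 0.0144.
Non-CYP routes (33%) are unchanged.
New clearance relative to baseline: 0.0437 + 0.0144 + 0.33 = 0.3881.
Net AUC ratio = 1 / 0.3881 = 2.6.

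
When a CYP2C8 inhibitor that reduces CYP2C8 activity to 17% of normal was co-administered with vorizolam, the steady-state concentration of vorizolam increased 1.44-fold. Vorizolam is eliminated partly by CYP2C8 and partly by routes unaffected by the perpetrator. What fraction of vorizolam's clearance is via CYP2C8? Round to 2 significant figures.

Let x = fm,CYP2C8. Because steady-state concentration ∝ 1/CL, relative clearance fell to 1/1.44 = 0.6944.
Setting x·0.17 + (1 − x) = 0.6944 and solving: x = (0.6944 − 1)/(0.17 − 1) = 0.37.

0.37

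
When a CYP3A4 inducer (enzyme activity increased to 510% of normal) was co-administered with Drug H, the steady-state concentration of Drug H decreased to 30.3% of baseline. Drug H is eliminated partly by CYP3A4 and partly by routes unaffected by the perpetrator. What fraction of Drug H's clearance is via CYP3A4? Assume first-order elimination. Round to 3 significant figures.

CL'/CL = 1 / 0.303 = 3.3
5.1·fm + (1 − fm) = 3.3
fm = (3.3 − 1) / (5.1 − 1) = 0.561

0.561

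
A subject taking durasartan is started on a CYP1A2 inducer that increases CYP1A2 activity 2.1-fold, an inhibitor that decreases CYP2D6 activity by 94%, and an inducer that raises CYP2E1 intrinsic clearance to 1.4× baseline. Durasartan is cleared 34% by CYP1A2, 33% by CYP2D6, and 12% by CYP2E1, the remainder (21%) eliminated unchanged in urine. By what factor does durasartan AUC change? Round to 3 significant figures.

0.899

CYP1A2: 0.34 × 2.1 = 0.714
CYP2D6: 0.33 × 0.06 = 0.0198
CYP2E1: 0.12 × 1.4 = 0.168
Other: 0.21 (unchanged)
New clearance relative to baseline: 0.714 + 0.0198 + 0.168 + 0.21 = 1.1118.
Net AUC ratio = 1 / 1.1118 = 0.899.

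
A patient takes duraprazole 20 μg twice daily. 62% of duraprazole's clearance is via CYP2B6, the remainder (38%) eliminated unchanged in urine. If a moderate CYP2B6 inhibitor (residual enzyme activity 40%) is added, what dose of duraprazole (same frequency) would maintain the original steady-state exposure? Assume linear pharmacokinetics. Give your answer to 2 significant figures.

The CYP2B6 pathway (62% of clearance) drops to 0.4× activity: 0.62 × 0.4 = 0.248.
The remaining 38% of clearance is unaffected.
Relative clearance = 0.248 + 0.38 = 0.628.
Css,avg = (dose rate)/CL, so holding Css fixed requires dose ∝ CL: 20 × 0.628 = 13 μg.

13 μg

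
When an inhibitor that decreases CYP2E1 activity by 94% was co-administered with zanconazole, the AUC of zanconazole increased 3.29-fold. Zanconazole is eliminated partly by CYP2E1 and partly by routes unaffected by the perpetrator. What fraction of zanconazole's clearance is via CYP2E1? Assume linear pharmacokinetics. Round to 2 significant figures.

CL'/CL = 1 / 3.29 = 0.304
0.06·fm + (1 − fm) = 0.304
fm = (0.304 − 1) / (0.06 − 1) = 0.74

0.74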